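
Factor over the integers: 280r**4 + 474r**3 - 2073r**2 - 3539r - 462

Among the possible rational roots, r = -3/2 is a root, so (2r + 3) divides it; the quotient is 140r**3 + 27r**2 - 1077r - 154.
Then r = 11/4 is a root, giving the factor (4r - 11) and quotient 35r**2 + 103r + 14.
The remaining quadratic factors as (7r + 1)(5r + 14).

(2r + 3)(4r - 11)(5r + 14)(7r + 1)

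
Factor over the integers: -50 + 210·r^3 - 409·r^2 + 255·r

(5·r - 2)·(6·r - 5)·(7·r - 5)

By the rational root theorem, r = 5/6 is a root, giving the factor (6·r - 5) and quotient 35·r^2 - 39·r + 10.
The remaining quadratic factors as (5·r - 2)(7·r - 5).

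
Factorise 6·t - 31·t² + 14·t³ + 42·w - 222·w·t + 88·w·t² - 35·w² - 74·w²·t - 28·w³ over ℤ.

-(w - t + 2)·(4·w + 14·t - 3)·(7·w + t)

Group: 7·w·(-4·w² - 10·w·t - 5·w + 14·t² - 31·t + 6) + t·(-4·w² - 10·w·t - 5·w + 14·t² - 31·t + 6); both groups contain (-4·w² - 10·w·t - 5·w + 14·t² - 31·t + 6), so (7·w + t) is a factor with cofactor -4·w² - 10·w·t - 5·w + 14·t² - 31·t + 6.
The cofactor groups again: -4·w² - 10·w·t - 5·w + 14·t² - 31·t + 6 = -4·w·(w - t + 2) + (-14·t + 3)·(w - t + 2); both groups contain (w - t + 2), giving -(4·w + 14·t - 3)·(w - t + 2).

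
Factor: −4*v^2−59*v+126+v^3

Among the possible rational roots, v = −7 is a root, so (v+7) is a factor; dividing leaves v^2−11*v+18.
The remaining quadratic factors as (v−9)(v−2).

(v+7)*(v−2)*(v−9)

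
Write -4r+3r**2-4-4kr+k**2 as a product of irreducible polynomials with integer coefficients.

Group: k(k-3r-2) + (-r+2)(k-3r-2); both groups contain (k-3r-2).

(k-3r-2)(k-r+2)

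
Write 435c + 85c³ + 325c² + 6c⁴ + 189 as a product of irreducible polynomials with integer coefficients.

Testing divisors of the constant over divisors of the leading coefficient, c = -7/6 is a root, giving the factor (6c + 7) and quotient c³ + 13c² + 39c + 27.
Then c = -3 is a root, so (c + 3) is a factor; dividing leaves c² + 10c + 9.
The remaining quadratic factors as (c + 9)(c + 1).

(6c + 7)(c + 1)(c + 3)(c + 9)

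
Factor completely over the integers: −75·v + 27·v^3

3·v·(3·v + 5)·(3·v − 5)

Every term has a factor of 3·v. Then 9·v^2 − 25 = (3·v)² − (5)².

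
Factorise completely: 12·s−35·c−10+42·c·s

Group as (42·c·s−35·c) + (12·s−10) = 7·c·(6·s−5) + 2·(6·s−5).
Both groups share the factor (6·s−5).

(6·s−5)·(7·c+2)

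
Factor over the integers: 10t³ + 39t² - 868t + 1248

(2t - 13)(5t - 8)(t + 12)

By the rational root theorem, t = -12 is a root, so (t + 12) divides it; the quotient is 10t² - 81t + 104.
The remaining quadratic factors as (5t - 8)(2t - 13).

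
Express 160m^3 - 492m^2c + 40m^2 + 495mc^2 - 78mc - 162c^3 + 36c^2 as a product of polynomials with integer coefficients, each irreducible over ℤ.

(4m - 3c)(5m - 6c)(8m - 9c + 2)

Group: 8m(20m^2 - 39mc + 18c^2) + (-9c + 2)(20m^2 - 39mc + 18c^2); both groups contain (20m^2 - 39mc + 18c^2), so (8m - 9c + 2) is a factor with cofactor 20m^2 - 39mc + 18c^2.
The cofactor groups again: 20m^2 - 39mc + 18c^2 = 4m(5m - 6c) - 3c(5m - 6c); both groups contain (5m - 6c), giving (4m - 3c)(5m - 6c).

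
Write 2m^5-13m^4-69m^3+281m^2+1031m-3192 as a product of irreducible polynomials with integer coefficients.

(2m-7)(m-3)(m-8)(m^2+8m+19)

Testing divisors of the constant over divisors of the leading coefficient, m = 3 is a root, so (m-3) is a factor; dividing leaves 2m^4-7m^3-90m^2+11m+1064.
Next, m = 7/2 is a root, so (2m-7) divides it; the quotient is m^3-45m-152.
Next, m = 8 is a root, so (m-8) is a factor; dividing leaves m^2+8m+19.
The quadratic m^2+8m+19 has discriminant -12 < 0 and is irreducible over ℤ.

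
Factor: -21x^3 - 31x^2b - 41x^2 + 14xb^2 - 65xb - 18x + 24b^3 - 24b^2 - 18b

Group: 7x(-3x^2 - 7xb - 2x - 4b^2 - 2b) + (-6b + 9)(-3x^2 - 7xb - 2x - 4b^2 - 2b); both groups contain (-3x^2 - 7xb - 2x - 4b^2 - 2b), so (7x - 6b + 9) is a factor with cofactor -3x^2 - 7xb - 2x - 4b^2 - 2b.
The cofactor groups again: -3x^2 - 7xb - 2x - 4b^2 - 2b = -x(3x + 4b + 2) - b(3x + 4b + 2); both groups contain (3x + 4b + 2), giving -(x + b)(3x + 4b + 2).

-(7x - 6b + 9)(3x + 4b + 2)(x + b)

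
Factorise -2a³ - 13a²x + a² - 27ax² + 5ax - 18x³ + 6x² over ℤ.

Group: a(-2a² - 9ax + a - 9x² + 3x) + 2x(-2a² - 9ax + a - 9x² + 3x); both groups contain (-2a² - 9ax + a - 9x² + 3x), so (a + 2x) is a factor with cofactor -2a² - 9ax + a - 9x² + 3x.
The cofactor groups again: -2a² - 9ax + a - 9x² + 3x = -a(2a + 3x - 1) - 3x(2a + 3x - 1); both groups contain (2a + 3x - 1), giving -(a + 3x)(2a + 3x - 1).

-(2a + 3x - 1)(a + 2x)(a + 3x)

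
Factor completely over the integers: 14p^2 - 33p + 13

(2p - 1)(7p - 13)

Need a pair with product 14·13 = 182 and sum -33: that's -7 and -26.
Split the middle term: 14p^2 - 7p - 26p + 13 = 7p(2p - 1) - 13(2p - 1).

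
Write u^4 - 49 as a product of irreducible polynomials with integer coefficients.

Substitute w = u^2 to get a quadratic in w, then factor.
u^2 - 7 is irreducible over ℤ (7 is not a perfect square).
u^2 + 7 is irreducible over ℤ (always positive, so no real roots).

(u^2 + 7)·(u^2 - 7)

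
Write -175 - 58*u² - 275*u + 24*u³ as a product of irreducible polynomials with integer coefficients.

Among the possible rational roots, u = -7/4 is a root, so (4*u + 7) divides it; the quotient is 6*u² - 25*u - 25.
The remaining quadratic factors as (6*u + 5)(u - 5).

(4*u + 7)*(6*u + 5)*(u - 5)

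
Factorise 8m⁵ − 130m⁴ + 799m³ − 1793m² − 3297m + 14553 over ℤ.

(2m − 7)(4m + 9)(m − 7)(m² − 8m + 33)

Trying the rational-root candidates, m = −9/4 is a root, so (4m + 9) is a factor; dividing leaves 2m⁴ − 37m³ + 283m² − 1085m + 1617.
Continuing, m = 7 is a root, giving the factor (m − 7) and quotient 2m³ − 23m² + 122m − 231.
Next, m = 7/2 is a root, so (2m − 7) divides it; the quotient is m² − 8m + 33.
The quadratic m² − 8m + 33 has discriminant −68 < 0 and is irreducible over ℤ.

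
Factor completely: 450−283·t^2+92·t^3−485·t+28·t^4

(2·t+9)·(2·t−5)·(7·t−5)·(t+2)

Trying the rational-root candidates, t = 5/2 is a root, so (2·t−5) is a factor; dividing leaves 14·t^3+81·t^2+61·t−90.
Then t = −2 is a root, so (t+2) is a factor; dividing leaves 14·t^2+53·t−45.
The remaining quadratic factors as (7·t−5)(2·t+9).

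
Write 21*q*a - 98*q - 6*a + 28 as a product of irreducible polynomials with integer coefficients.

(3*a - 14)*(7*q - 2)

Group as (21*q*a - 98*q) + (-6*a + 28) = 7*q*(3*a - 14) - 2*(3*a - 14).
Both groups share the factor (3*a - 14).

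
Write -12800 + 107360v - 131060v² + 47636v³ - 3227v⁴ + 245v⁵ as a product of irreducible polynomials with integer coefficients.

(5v - 8)(7v - 1)(7v - 10)(v² - 10v + 160)

Testing divisors of the constant over divisors of the leading coefficient, v = 10/7 is a root, so (7v - 10) is a factor; dividing leaves 35v⁴ - 411v³ + 6218v² - 9840v + 1280.
Continuing, v = 1/7 is a root, so (7v - 1) divides it; the quotient is 5v³ - 58v² + 880v - 1280.
Continuing, v = 8/5 is a root, so (5v - 8) is a factor; dividing leaves v² - 10v + 160.
The quadratic v² - 10v + 160 has discriminant -540 < 0 and is irreducible over ℤ.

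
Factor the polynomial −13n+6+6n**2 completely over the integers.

Need a pair with product 6·6 = 36 and sum −13: that's −4 and −9.
Split the middle term: 6n**2−4n − 9n+6 = 2n(3n−2) − 3(3n−2).

(2n−3)(3n−2)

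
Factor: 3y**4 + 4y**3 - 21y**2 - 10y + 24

By the rational root theorem, y = 2 is a root, giving the factor (y - 2) and quotient 3y**3 + 10y**2 - y - 12.
Then y = -3 is a root, giving the factor (y + 3) and quotient 3y**2 + y - 4.
The remaining quadratic factors as (3y + 4)(y - 1).

(3y + 4)(y + 3)(y - 1)(y - 2)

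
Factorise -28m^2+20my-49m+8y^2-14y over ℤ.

-(4m-4y+7)(7m+2y)

Group: -7m(4m-4y+7) - 2y(4m-4y+7); both groups contain (4m-4y+7).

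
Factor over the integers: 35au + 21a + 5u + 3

Group as (35au + 21a) + (5u + 3) = 7a(5u + 3) + (5u + 3).
Both groups share the factor (5u + 3).

(5u + 3)(7a + 1)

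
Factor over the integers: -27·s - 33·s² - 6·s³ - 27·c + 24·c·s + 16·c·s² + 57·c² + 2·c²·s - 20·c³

-(4·c - 2·s - 9)·(5·c - 3·s - 3)·(c + s)

Group: 5·c·(-4·c² - 2·c·s + 9·c + 2·s² + 9·s) + (-3·s - 3)·(-4·c² - 2·c·s + 9·c + 2·s² + 9·s); both groups contain (-4·c² - 2·c·s + 9·c + 2·s² + 9·s), so (5·c - 3·s - 3) is a factor with cofactor -4·c² - 2·c·s + 9·c + 2·s² + 9·s.
The cofactor groups again: -4·c² - 2·c·s + 9·c + 2·s² + 9·s = -c·(4·c - 2·s - 9) - s·(4·c - 2·s - 9); both groups contain (4·c - 2·s - 9), giving -(c + s)·(4·c - 2·s - 9).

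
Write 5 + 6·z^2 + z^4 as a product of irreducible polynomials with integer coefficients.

Substitute u = z^2 to get a quadratic in u, then factor.
z^2 + 1 is irreducible over ℤ (sum of squares).
z^2 + 5 is irreducible over ℤ (always positive, so no real roots).

(z^2 + 1)·(z^2 + 5)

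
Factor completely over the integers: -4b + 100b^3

Pull out the common factor 4b; 25b^2 - 1 is a difference of squares.

4b(5b + 1)(5b - 1)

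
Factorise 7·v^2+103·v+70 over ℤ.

(7·v+5)·(v+14)

Need a pair with product 7·70 = 490 and sum 103: that's 98 and 5.
Split the middle term: 7·v^2+98·v + 5·v+70 = 7·v·(v+14) + 5·(v+14).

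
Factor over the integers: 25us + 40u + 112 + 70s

(5s + 8)(5u + 14)

Group as (25us + 40u) + (70s + 112) = 5u(5s + 8) + 14(5s + 8).
Both groups share the factor (5s + 8).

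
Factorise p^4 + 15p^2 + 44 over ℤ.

Substitute u = p^2 to get a quadratic in u, then factor.
p^2 + 4 is irreducible over ℤ (sum of squares).
p^2 + 11 is irreducible over ℤ (always positive, so no real roots).

(p^2 + 11)(p^2 + 4)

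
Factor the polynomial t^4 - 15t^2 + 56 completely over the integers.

Substitute u = t^2 to get a quadratic in u, then factor.
t^2 - 8 is irreducible over ℤ (8 is not a perfect square).
t^2 - 7 is irreducible over ℤ (7 is not a perfect square).

(t^2 - 7)(t^2 - 8)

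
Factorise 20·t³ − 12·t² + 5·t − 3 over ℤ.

Group as (20·t³ + 5·t) + (−12·t² − 3) = 5·t·(4·t² + 1) − 3·(4·t² + 1).
Both groups share the factor (4·t² + 1).

(5·t − 3)·(4·t² + 1)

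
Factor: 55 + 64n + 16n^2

(4n + 11)(4n + 5)

Need a pair with product 16·55 = 880 and sum 64: that's 44 and 20.
Split the middle term: 16n^2 + 44n + 20n + 55 = 4n(4n + 11) + 5(4n + 11).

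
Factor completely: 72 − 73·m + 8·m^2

(8·m − 9)·(m − 8)

Need a pair with product 8·72 = 576 and sum −73: that's −9 and −64.
Split the middle term: 8·m^2 − 9·m − 64·m + 72 = m·(8·m − 9) − 8·(8·m − 9).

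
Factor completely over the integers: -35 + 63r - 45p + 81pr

(9p + 7)(9r - 5)

Group as (81pr - 45p) + (63r - 35) = 9p(9r - 5) + 7(9r - 5).
Both groups share the factor (9r - 5).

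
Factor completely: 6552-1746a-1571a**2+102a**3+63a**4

Trying the rational-root candidates, a = 12/7 is a root, so (7a-12) is a factor; dividing leaves 9a**3+30a**2-173a-546.
Then a = -14/3 is a root, so (3a+14) divides it; the quotient is 3a**2-4a-39.
The remaining quadratic factors as (a+3)(3a-13).

(3a+14)(3a-13)(7a-12)(a+3)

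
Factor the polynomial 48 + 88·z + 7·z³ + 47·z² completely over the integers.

(7·z + 12)·(z + 1)·(z + 4)

By the rational root theorem, z = −4 is a root, so (z + 4) is a factor; dividing leaves 7·z² + 19·z + 12.
The remaining quadratic factors as (z + 1)(7·z + 12).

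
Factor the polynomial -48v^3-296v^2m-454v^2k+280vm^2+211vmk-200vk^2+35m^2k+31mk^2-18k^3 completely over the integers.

Group: 8v(-6v^2-37vm-56vk+35m^2+31mk-18k^2) + k(-6v^2-37vm-56vk+35m^2+31mk-18k^2); both groups contain (-6v^2-37vm-56vk+35m^2+31mk-18k^2), so (8v+k) is a factor with cofactor -6v^2-37vm-56vk+35m^2+31mk-18k^2.
The cofactor groups again: -6v^2-37vm-56vk+35m^2+31mk-18k^2 = -v(6v-5m+2k) + (-7m-9k)(6v-5m+2k); both groups contain (6v-5m+2k), giving -(v+7m+9k)(6v-5m+2k).

-(6v-5m+2k)(v+7m+9k)(8v+k)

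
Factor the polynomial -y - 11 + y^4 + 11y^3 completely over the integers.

(y + 11)(y - 1)(y^2 + y + 1)

Group as (y^4 - y) + (11y^3 - 11) = y(y^3 - 1) + 11(y^3 - 1).
Both groups share the factor (y^3 - 1).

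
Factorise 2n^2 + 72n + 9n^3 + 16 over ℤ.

(9n + 2)(n^2 + 8)

Group as (9n^3 + 72n) + (2n^2 + 16) = 9n(n^2 + 8) + 2(n^2 + 8).
Both groups share the factor (n^2 + 8).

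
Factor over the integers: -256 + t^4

(t + 4)·(t - 4)·(t^2 + 16)

Write as (t^2)² − (16)², then factor t^2 - 16 once more.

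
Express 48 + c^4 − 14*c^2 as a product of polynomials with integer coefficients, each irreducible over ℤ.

(c^2 − 6)*(c^2 − 8)

Substitute u = c^2 to get a quadratic in u, then factor.
c^2 − 6 is irreducible over ℤ (6 is not a perfect square).
c^2 − 8 is irreducible over ℤ (8 is not a perfect square).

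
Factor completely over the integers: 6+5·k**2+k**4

(k**2+2)·(k**2+3)

Substitute u = k**2 to get a quadratic in u, then factor.
k**2+3 is irreducible over ℤ (always positive, so no real roots).
k**2+2 is irreducible over ℤ (always positive, so no real roots).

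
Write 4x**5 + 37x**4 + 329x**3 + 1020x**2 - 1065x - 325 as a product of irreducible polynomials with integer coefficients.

(4x + 1)(x + 5)(x - 1)(x**2 + 5x + 65)

Trying the rational-root candidates, x = 1 is a root, so (x - 1) divides it; the quotient is 4x**4 + 41x**3 + 370x**2 + 1390x + 325.
Next, x = -5 is a root, so (x + 5) is a factor; dividing leaves 4x**3 + 21x**2 + 265x + 65.
Continuing, x = -1/4 is a root, so (4x + 1) divides it; the quotient is x**2 + 5x + 65.
The quadratic x**2 + 5x + 65 has discriminant -235 < 0 and is irreducible over ℤ.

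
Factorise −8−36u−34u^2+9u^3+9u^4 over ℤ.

(3u+1)(3u+2)(u+2)(u−2)

By the rational root theorem, u = −2 is a root, so (u+2) divides it; the quotient is 9u^3−9u^2−16u−4.
Then u = −1/3 is a root, giving the factor (3u+1) and quotient 3u^2−4u−4.
The remaining quadratic factors as (u−2)(3u+2).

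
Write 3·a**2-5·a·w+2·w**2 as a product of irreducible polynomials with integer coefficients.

Group: a·(3·a-2·w) - w·(3·a-2·w); both groups contain (3·a-2·w).

(3·a-2·w)·(a-w)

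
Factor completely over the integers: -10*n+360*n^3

10*n*(6*n+1)*(6*n-1)

Pull out the common factor 10*n; 36*n^2-1 is a difference of squares.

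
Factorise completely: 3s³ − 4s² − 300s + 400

By the rational root theorem, s = −10 is a root, giving the factor (s + 10) and quotient 3s² − 34s + 40.
The remaining quadratic factors as (s − 10)(3s − 4).

(3s − 4)(s + 10)(s − 10)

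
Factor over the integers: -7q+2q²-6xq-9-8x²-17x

Group: -8x(x+q+1) + (2q-9)(x+q+1); both groups contain (x+q+1).

-(8x-2q+9)(x+q+1)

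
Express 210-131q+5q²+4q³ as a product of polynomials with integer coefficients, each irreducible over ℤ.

By the rational root theorem, q = 2 is a root, giving the factor (q-2) and quotient 4q²+13q-105.
The remaining quadratic factors as (q+7)(4q-15).

(4q-15)(q+7)(q-2)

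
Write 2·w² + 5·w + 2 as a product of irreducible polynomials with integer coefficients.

Need a pair with product 2·2 = 4 and sum 5: that's 4 and 1.
Split the middle term: 2·w² + 4·w + w + 2 = 2·w·(w + 2) + (w + 2).

(2·w + 1)·(w + 2)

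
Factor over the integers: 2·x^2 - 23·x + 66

(2·x - 11)·(x - 6)

Need a pair with product 2·66 = 132 and sum -23: that's -11 and -12.
Split the middle term: 2·x^2 - 11·x - 12·x + 66 = x·(2·x - 11) - 6·(2·x - 11).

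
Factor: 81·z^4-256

Difference of squares twice: with A = 3·z and B = 4, A⁴ − B⁴ = (A² − B²)(A² + B²), and A² − B² factors again.

(3·z+4)·(3·z-4)·(9·z^2+16)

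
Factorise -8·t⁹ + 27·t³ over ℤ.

Factor out t³ first: what remains is -8·t⁶ + 27.
Recognize a difference of cubes with the parts 3 and 2·t².

-t³·(2·t² - 3)·(4·t⁴ + 6·t² + 9)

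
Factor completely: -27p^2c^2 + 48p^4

3p^2(4p - 3c)(4p + 3c)

Every term has a factor of 3p^2. Then 16p^2 - 9c^2 = (4p)² − (3c)².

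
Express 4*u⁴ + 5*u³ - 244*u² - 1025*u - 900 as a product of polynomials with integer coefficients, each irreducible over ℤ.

(4*u + 5)*(u + 4)*(u + 5)*(u - 9)

By the rational root theorem, u = 9 is a root, so (u - 9) is a factor; dividing leaves 4*u³ + 41*u² + 125*u + 100.
Continuing, u = -4 is a root, giving the factor (u + 4) and quotient 4*u² + 25*u + 25.
The remaining quadratic factors as (4*u + 5)(u + 5).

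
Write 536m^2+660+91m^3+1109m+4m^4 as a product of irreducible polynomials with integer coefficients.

Among the possible rational roots, m = -1 is a root, so (m+1) divides it; the quotient is 4m^3+87m^2+449m+660.
Next, m = -4 is a root, so (m+4) is a factor; dividing leaves 4m^2+71m+165.
The remaining quadratic factors as (m+15)(4m+11).

(4m+11)(m+1)(m+15)(m+4)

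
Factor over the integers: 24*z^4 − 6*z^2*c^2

6*z^2*(2*z − c)*(2*z + c)

Factor out 6*z^2, leaving 4*z^2 − c^2, which is a difference of two squares.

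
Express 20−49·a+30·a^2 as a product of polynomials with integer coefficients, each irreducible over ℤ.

Need a pair with product 30·20 = 600 and sum −49: that's −24 and −25.
Split the middle term: 30·a^2−24·a − 25·a+20 = 6·a·(5·a−4) − 5·(5·a−4).

(5·a−4)·(6·a−5)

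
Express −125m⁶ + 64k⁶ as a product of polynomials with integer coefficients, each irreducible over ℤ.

Recognize a difference of cubes with the parts 4k² and 5m².

−(5m² − 4k²)(25m⁴ + 20m²k² + 16k⁴)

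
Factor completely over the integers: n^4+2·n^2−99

Substitute u = n^2 to get a quadratic in u, then factor.
n^2+11 is irreducible over ℤ (always positive, so no real roots).
n^2−9 is a difference of squares.

(n+3)·(n−3)·(n^2+11)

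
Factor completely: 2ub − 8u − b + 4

Group as (2ub − 8u) + (−b + 4) = 2u(b − 4) − (b − 4).
Both groups share the factor (b − 4).

(2u − 1)(b − 4)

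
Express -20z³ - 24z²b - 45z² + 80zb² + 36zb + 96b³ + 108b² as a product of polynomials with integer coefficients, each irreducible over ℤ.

-(z - 2b)(5z + 6b)(4z + 8b + 9)

Group: z(-20z² - 64zb - 45z - 48b² - 54b) - 2b(-20z² - 64zb - 45z - 48b² - 54b); both groups contain (-20z² - 64zb - 45z - 48b² - 54b), so (z - 2b) is a factor with cofactor -20z² - 64zb - 45z - 48b² - 54b.
The cofactor groups again: -20z² - 64zb - 45z - 48b² - 54b = -5z(4z + 8b + 9) - 6b(4z + 8b + 9); both groups contain (4z + 8b + 9), giving -(5z + 6b)(4z + 8b + 9).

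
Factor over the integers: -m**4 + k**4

Difference of squares twice: with A = k and B = m, A⁴ − B⁴ = (A² − B²)(A² + B²), and A² − B² factors again.

(k + m)*(k - m)*(k**2 + m**2)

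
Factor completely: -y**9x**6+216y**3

-y**3(y**2x**2-6)(y**4x**4+6y**2x**2+36)

Pull out the common factor y**3, leaving -y**6x**6+216.
Recognize a difference of cubes with the parts 6 and y**2x**2.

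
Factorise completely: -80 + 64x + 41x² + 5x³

Among the possible rational roots, x = 4/5 is a root, so (5x - 4) divides it; the quotient is x² + 9x + 20.
The remaining quadratic factors as (x + 4)(x + 5).

(5x - 4)(x + 4)(x + 5)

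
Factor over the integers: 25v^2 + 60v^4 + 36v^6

Pull out the common factor v^2, leaving 36v^4 + 60v^2 + 25.
Recognize a perfect-square trinomial with the parts 6v^2 and 5.

v^2(6v^2 + 5)^2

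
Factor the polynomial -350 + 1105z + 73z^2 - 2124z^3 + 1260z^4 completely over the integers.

Among the possible rational roots, z = 7/6 is a root, giving the factor (6z - 7) and quotient 210z^3 - 109z^2 - 115z + 50.
Next, z = -5/7 is a root, so (7z + 5) is a factor; dividing leaves 30z^2 - 37z + 10.
The remaining quadratic factors as (6z - 5)(5z - 2).

(5z - 2)(6z - 5)(6z - 7)(7z + 5)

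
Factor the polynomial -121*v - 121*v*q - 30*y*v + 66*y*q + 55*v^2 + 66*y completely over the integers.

Group: -6*y*(5*v - 11*q - 11) + 11*v*(5*v - 11*q - 11); both groups contain (5*v - 11*q - 11).

-(5*v - 11*q - 11)*(6*y - 11*v)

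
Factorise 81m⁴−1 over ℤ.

(3m+1)(3m−1)(9m²+1)

(3m)⁴ − (1)⁴ = ((3m)² − (1)²)((3m)² + (1)²); the first factor splits again, the second (9m²+1) is irreducible.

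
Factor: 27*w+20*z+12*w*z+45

(3*w+5)*(4*z+9)

Group as (12*w*z+27*w) + (20*z+45) = 3*w*(4*z+9) + 5*(4*z+9).
Both groups share the factor (4*z+9).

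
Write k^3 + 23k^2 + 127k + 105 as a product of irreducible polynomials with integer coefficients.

(k + 1)(k + 15)(k + 7)

By the rational root theorem, k = −7 is a root, so (k + 7) divides it; the quotient is k^2 + 16k + 15.
The remaining quadratic factors as (k + 15)(k + 1).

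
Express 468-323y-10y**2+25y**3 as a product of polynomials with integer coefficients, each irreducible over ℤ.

(5y-13)(5y-9)(y+4)

Testing divisors of the constant over divisors of the leading coefficient, y = 9/5 is a root, so (5y-9) divides it; the quotient is 5y**2+7y-52.
The remaining quadratic factors as (y+4)(5y-13).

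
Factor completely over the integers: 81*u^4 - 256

Difference of squares twice: with A = 3*u and B = 4, A⁴ − B⁴ = (A² − B²)(A² + B²), and A² − B² factors again.

(3*u + 4)*(3*u - 4)*(9*u^2 + 16)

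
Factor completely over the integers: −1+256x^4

Difference of squares twice: with A = 4x and B = 1, A⁴ − B⁴ = (A² − B²)(A² + B²), and A² − B² factors again.

(4x+1)(4x−1)(16x^2+1)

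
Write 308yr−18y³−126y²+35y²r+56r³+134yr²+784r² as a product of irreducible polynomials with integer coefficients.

Group: 2y(−9y²+22yr+56r²) + (r+14)(−9y²+22yr+56r²); both groups contain (−9y²+22yr+56r²), so (2y+r+14) is a factor with cofactor −9y²+22yr+56r².
The cofactor groups again: −9y²+22yr+56r² = −y(9y+14r) + 4r(9y+14r); both groups contain (9y+14r), giving −(y−4r)(9y+14r).

−(y−4r)(9y+14r)(2y+r+14)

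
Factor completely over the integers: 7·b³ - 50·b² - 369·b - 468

(7·b + 13)·(b + 3)·(b - 12)

Among the possible rational roots, b = 12 is a root, giving the factor (b - 12) and quotient 7·b² + 34·b + 39.
The remaining quadratic factors as (7·b + 13)(b + 3).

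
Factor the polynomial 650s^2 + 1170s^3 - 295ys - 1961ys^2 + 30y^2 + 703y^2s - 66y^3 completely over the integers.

Group: 3y(-22y^2 + 161ys + 10y - 117s^2 - 65s) - 10s(-22y^2 + 161ys + 10y - 117s^2 - 65s); both groups contain (-22y^2 + 161ys + 10y - 117s^2 - 65s), so (3y - 10s) is a factor with cofactor -22y^2 + 161ys + 10y - 117s^2 - 65s.
The cofactor groups again: -22y^2 + 161ys + 10y - 117s^2 - 65s = -2y(11y - 9s - 5) + 13s(11y - 9s - 5); both groups contain (11y - 9s - 5), giving -(2y - 13s)(11y - 9s - 5).

-(3y - 10s)(2y - 13s)(11y - 9s - 5)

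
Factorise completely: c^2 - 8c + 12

(c - 2)(c - 6)

Two integers with product 12 and sum -8 are -2 and -6.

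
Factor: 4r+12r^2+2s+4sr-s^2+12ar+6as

Group: s(6a-s+6r+2) + 2r(6a-s+6r+2); both groups contain (6a-s+6r+2).

(s+2r)(6a-s+6r+2)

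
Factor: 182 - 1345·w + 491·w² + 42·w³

(6·w - 13)·(7·w - 1)·(w + 14)

Testing divisors of the constant over divisors of the leading coefficient, w = 1/7 is a root, giving the factor (7·w - 1) and quotient 6·w² + 71·w - 182.
The remaining quadratic factors as (w + 14)(6·w - 13).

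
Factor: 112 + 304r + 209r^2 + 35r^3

(5r + 7)(7r + 4)(r + 4)

Testing divisors of the constant over divisors of the leading coefficient, r = -4/7 is a root, giving the factor (7r + 4) and quotient 5r^2 + 27r + 28.
The remaining quadratic factors as (r + 4)(5r + 7).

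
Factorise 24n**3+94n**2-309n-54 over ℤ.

(4n-9)(6n+1)(n+6)

Among the possible rational roots, n = -1/6 is a root, so (6n+1) divides it; the quotient is 4n**2+15n-54.
The remaining quadratic factors as (n+6)(4n-9).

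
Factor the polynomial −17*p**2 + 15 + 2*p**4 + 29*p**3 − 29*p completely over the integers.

(2*p − 1)*(p + 1)*(p + 15)*(p − 1)

Trying the rational-root candidates, p = −15 is a root, so (p + 15) is a factor; dividing leaves 2*p**3 − p**2 − 2*p + 1.
Then p = 1/2 is a root, giving the factor (2*p − 1) and quotient p**2 − 1.
The remaining quadratic factors as (p − 1)(p + 1).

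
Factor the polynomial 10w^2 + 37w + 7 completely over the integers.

(2w + 7)(5w + 1)

Need a pair with product 10·7 = 70 and sum 37: that's 2 and 35.
Split the middle term: 10w^2 + 2w + 35w + 7 = 2w(5w + 1) + 7(5w + 1).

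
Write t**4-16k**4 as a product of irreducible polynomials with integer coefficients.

Write as (t**2)² − (4k**2)², then factor t**2-4k**2 once more.

(t-2k)(t+2k)(t**2+4k**2)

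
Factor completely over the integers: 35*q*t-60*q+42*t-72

(5*q+6)*(7*t-12)

Group as (35*q*t-60*q) + (42*t-72) = 5*q*(7*t-12) + 6*(7*t-12).
Both groups share the factor (7*t-12).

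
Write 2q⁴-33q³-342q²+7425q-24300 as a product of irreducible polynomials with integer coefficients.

By the rational root theorem, q = -15 is a root, giving the factor (q+15) and quotient 2q³-63q²+603q-1620.
Then q = 9/2 is a root, giving the factor (2q-9) and quotient q²-27q+180.
The remaining quadratic factors as (q-15)(q-12).

(2q-9)(q+15)(q-12)(q-15)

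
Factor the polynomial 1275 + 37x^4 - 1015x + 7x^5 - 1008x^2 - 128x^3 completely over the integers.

(7x - 5)(x + 3)(x - 5)(x^2 + 8x + 17)

Trying the rational-root candidates, x = 5/7 is a root, so (7x - 5) divides it; the quotient is x^4 + 6x^3 - 14x^2 - 154x - 255.
Continuing, x = 5 is a root, giving the factor (x - 5) and quotient x^3 + 11x^2 + 41x + 51.
Next, x = -3 is a root, giving the factor (x + 3) and quotient x^2 + 8x + 17.
The quadratic x^2 + 8x + 17 has discriminant -4 < 0 and is irreducible over ℤ.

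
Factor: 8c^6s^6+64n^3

Pull out the common factor 8, leaving c^6s^6+8n^3.
Recognize a sum of cubes with the parts c^2s^2 and 2n.

8(c^2s^2+2n)(c^4s^4−2c^2ns^2+4n^2)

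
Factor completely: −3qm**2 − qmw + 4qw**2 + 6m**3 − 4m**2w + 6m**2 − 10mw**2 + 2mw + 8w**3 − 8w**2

−(q − 2m + 2w − 2)(3m + 4w)(m − w)

Group: m(−3qm − 4qw + 6m**2 + 2mw + 6m − 8w**2 + 8w) − w(−3qm − 4qw + 6m**2 + 2mw + 6m − 8w**2 + 8w); both groups contain (−3qm − 4qw + 6m**2 + 2mw + 6m − 8w**2 + 8w), so (m − w) is a factor with cofactor −3qm − 4qw + 6m**2 + 2mw + 6m − 8w**2 + 8w.
The cofactor groups again: −3qm − 4qw + 6m**2 + 2mw + 6m − 8w**2 + 8w = −q(3m + 4w) + (2m − 2w + 2)(3m + 4w); both groups contain (3m + 4w), giving −(q − 2m + 2w − 2)(3m + 4w).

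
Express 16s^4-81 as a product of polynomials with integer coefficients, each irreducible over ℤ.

(2s)⁴ − (3)⁴ = ((2s)² − (3)²)((2s)² + (3)²); the first factor splits again, the second (4s^2+9) is irreducible.

(2s+3)(2s-3)(4s^2+9)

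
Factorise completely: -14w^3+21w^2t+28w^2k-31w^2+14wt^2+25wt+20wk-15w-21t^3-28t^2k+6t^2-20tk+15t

Group: 2w(-7w^2-5w+7t^2+5t) + (-3t-4k+3)(-7w^2-5w+7t^2+5t); both groups contain (-7w^2-5w+7t^2+5t), so (2w-3t-4k+3) is a factor with cofactor -7w^2-5w+7t^2+5t.
The cofactor groups again: -7w^2-5w+7t^2+5t = -w(7w+7t+5) + t(7w+7t+5); both groups contain (7w+7t+5), giving -(w-t)(7w+7t+5).

-(2w-3t-4k+3)(w-t)(7w+7t+5)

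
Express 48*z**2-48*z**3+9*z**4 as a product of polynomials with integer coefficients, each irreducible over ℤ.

Pull out the common factor 3*z**2, then factor the remaining trinomial.

3*z**2*(3*z-4)*(z-4)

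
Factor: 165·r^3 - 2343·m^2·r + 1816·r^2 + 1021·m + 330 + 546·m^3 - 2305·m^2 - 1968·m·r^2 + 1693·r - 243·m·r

(13·m - r - 10)·(14·m + 11·r + 3)·(3·m - 15·r - 11)

Group: 13·m·(42·m^2 - 177·m·r - 145·m - 165·r^2 - 166·r - 33) + (-r - 10)·(42·m^2 - 177·m·r - 145·m - 165·r^2 - 166·r - 33); both groups contain (42·m^2 - 177·m·r - 145·m - 165·r^2 - 166·r - 33), so (13·m - r - 10) is a factor with cofactor 42·m^2 - 177·m·r - 145·m - 165·r^2 - 166·r - 33.
The cofactor groups again: 42·m^2 - 177·m·r - 145·m - 165·r^2 - 166·r - 33 = 3·m·(14·m + 11·r + 3) + (-15·r - 11)·(14·m + 11·r + 3); both groups contain (14·m + 11·r + 3), giving (3·m - 15·r - 11)·(14·m + 11·r + 3).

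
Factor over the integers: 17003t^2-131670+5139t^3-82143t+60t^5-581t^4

(3t+11)(4t-15)(5t+7)(t^2-11t+114)

By the rational root theorem, t = -7/5 is a root, so (5t+7) divides it; the quotient is 12t^4-133t^3+1214t^2+1701t-18810.
Then t = -11/3 is a root, so (3t+11) divides it; the quotient is 4t^3-59t^2+621t-1710.
Continuing, t = 15/4 is a root, giving the factor (4t-15) and quotient t^2-11t+114.
The quadratic t^2-11t+114 has discriminant -335 < 0 and is irreducible over ℤ.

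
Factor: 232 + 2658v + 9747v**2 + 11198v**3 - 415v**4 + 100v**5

Among the possible rational roots, v = -1/5 is a root, so (5v + 1) divides it; the quotient is 20v**4 - 87v**3 + 2257v**2 + 1498v + 232.
Then v = -2/5 is a root, so (5v + 2) divides it; the quotient is 4v**3 - 19v**2 + 459v + 116.
Then v = -1/4 is a root, so (4v + 1) divides it; the quotient is v**2 - 5v + 116.
The quadratic v**2 - 5v + 116 has discriminant -439 < 0 and is irreducible over ℤ.

(4v + 1)(5v + 1)(5v + 2)(v**2 - 5v + 116)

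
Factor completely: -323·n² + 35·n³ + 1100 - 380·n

Trying the rational-root candidates, n = 10 is a root, so (n - 10) is a factor; dividing leaves 35·n² + 27·n - 110.
The remaining quadratic factors as (7·n - 10)(5·n + 11).

(5·n + 11)·(7·n - 10)·(n - 10)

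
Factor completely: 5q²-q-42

(5q+14)(q-3)

Need a pair with product 5·(-42) = -210 and sum -1: that's -15 and 14.
Split the middle term: 5q²-15q + 14q-42 = 5q(q-3) + 14(q-3).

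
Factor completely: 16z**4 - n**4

(2z - n)(2z + n)(4z**2 + n**2)

(2z)⁴ − (n)⁴ = ((2z)² − (n)²)((2z)² + (n)²); the first factor splits again, the second (4z**2 + n**2) is irreducible.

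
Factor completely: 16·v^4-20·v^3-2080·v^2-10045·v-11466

Among the possible rational roots, v = -9/2 is a root, so (2·v+9) divides it; the quotient is 8·v^3-46·v^2-833·v-1274.
Next, v = -13/2 is a root, so (2·v+13) divides it; the quotient is 4·v^2-49·v-98.
The remaining quadratic factors as (v-14)(4·v+7).

(2·v+13)·(2·v+9)·(4·v+7)·(v-14)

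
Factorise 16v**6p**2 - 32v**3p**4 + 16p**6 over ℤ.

Factor out 16p**2 first: what remains is v**6 - 2v**3p**2 + p**4.
Recognize a perfect-square trinomial with the parts p**2 and v**3.

16p**2(v**3 - p**2)**2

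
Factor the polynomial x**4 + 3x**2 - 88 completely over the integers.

(x**2 + 11)(x**2 - 8)

Substitute u = x**2 to get a quadratic in u, then factor.
x**2 + 11 is irreducible over ℤ (always positive, so no real roots).
x**2 - 8 is irreducible over ℤ (8 is not a perfect square).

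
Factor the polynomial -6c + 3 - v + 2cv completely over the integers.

Group as (2cv - 6c) + (-v + 3) = 2c(v - 3) - (v - 3).
Both groups share the factor (v - 3).

(2c - 1)(v - 3)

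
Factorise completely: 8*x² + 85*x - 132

Need a pair with product 8·(-132) = -1056 and sum 85: that's -11 and 96.
Split the middle term: 8*x² - 11*x + 96*x - 132 = x*(8*x - 11) + 12*(8*x - 11).

(8*x - 11)*(x + 12)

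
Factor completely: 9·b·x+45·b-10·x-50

Group as (9·b·x+45·b) + (-10·x-50) = 9·b·(x+5) - 10·(x+5).
Both groups share the factor (x+5).

(9·b-10)·(x+5)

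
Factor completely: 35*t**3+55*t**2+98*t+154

Group as (35*t**3+98*t) + (55*t**2+154) = 7*t*(5*t**2+14) + 11*(5*t**2+14).
Both groups share the factor (5*t**2+14).

(7*t+11)*(5*t**2+14)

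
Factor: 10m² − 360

Every term has a factor of 10. Then m² − 36 = (m)² − (6)².

10(m + 6)(m − 6)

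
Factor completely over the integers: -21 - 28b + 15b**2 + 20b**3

Group as (20b**3 - 28b) + (15b**2 - 21) = 4b(5b**2 - 7) + 3(5b**2 - 7).
Both groups share the factor (5b**2 - 7).

(4b + 3)(5b**2 - 7)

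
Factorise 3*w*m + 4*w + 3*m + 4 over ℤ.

Group as (3*w*m + 4*w) + (3*m + 4) = w*(3*m + 4) + (3*m + 4).
Both groups share the factor (3*m + 4).

(3*m + 4)*(w + 1)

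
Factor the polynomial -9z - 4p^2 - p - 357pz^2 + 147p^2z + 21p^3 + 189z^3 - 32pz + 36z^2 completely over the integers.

Group: p(21p^2 - 42pz - 4p + 21z^2 + 4z - 1) + 9z(21p^2 - 42pz - 4p + 21z^2 + 4z - 1); both groups contain (21p^2 - 42pz - 4p + 21z^2 + 4z - 1), so (p + 9z) is a factor with cofactor 21p^2 - 42pz - 4p + 21z^2 + 4z - 1.
The cofactor groups again: 21p^2 - 42pz - 4p + 21z^2 + 4z - 1 = 7p(3p - 3z - 1) + (-7z + 1)(3p - 3z - 1); both groups contain (3p - 3z - 1), giving (7p - 7z + 1)(3p - 3z - 1).

(3p - 3z - 1)(7p - 7z + 1)(p + 9z)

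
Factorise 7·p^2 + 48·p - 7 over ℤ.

(7·p - 1)·(p + 7)

Need a pair with product 7·(-7) = -49 and sum 48: that's -1 and 49.
Split the middle term: 7·p^2 - p + 49·p - 7 = p·(7·p - 1) + 7·(7·p - 1).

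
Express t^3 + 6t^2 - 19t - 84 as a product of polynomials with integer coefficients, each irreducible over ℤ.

(t + 3)(t + 7)(t - 4)

Testing divisors of the constant over divisors of the leading coefficient, t = -7 is a root, so (t + 7) divides it; the quotient is t^2 - t - 12.
The remaining quadratic factors as (t - 4)(t + 3).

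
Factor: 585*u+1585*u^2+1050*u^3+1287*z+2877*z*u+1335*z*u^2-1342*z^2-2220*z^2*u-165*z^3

Group: z*(-165*z^2+90*z*u+143*z+75*u^2+65*u) + (14*u+9)*(-165*z^2+90*z*u+143*z+75*u^2+65*u); both groups contain (-165*z^2+90*z*u+143*z+75*u^2+65*u), so (z+14*u+9) is a factor with cofactor -165*z^2+90*z*u+143*z+75*u^2+65*u.
The cofactor groups again: -165*z^2+90*z*u+143*z+75*u^2+65*u = -11*z*(15*z-15*u-13) - 5*u*(15*z-15*u-13); both groups contain (15*z-15*u-13), giving -(11*z+5*u)*(15*z-15*u-13).

-(15*z-15*u-13)*(z+14*u+9)*(11*z+5*u)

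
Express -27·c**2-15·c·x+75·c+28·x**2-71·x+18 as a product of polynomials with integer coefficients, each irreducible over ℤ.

Group: -3·c·(9·c-7·x+2) + (-4·x+9)·(9·c-7·x+2); both groups contain (9·c-7·x+2).

-(3·c+4·x-9)·(9·c-7·x+2)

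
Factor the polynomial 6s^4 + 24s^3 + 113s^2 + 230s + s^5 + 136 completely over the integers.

(s + 1)(s + 2)(s + 4)(s^2 - s + 17)

Trying the rational-root candidates, s = -2 is a root, so (s + 2) is a factor; dividing leaves s^4 + 4s^3 + 16s^2 + 81s + 68.
Next, s = -4 is a root, so (s + 4) divides it; the quotient is s^3 + 16s + 17.
Continuing, s = -1 is a root, so (s + 1) is a factor; dividing leaves s^2 - s + 17.
The quadratic s^2 - s + 17 has discriminant -67 < 0 and is irreducible over ℤ.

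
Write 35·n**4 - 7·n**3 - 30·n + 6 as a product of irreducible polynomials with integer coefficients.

Group as (35·n**4 - 30·n) + (-7·n**3 + 6) = 5·n·(7·n**3 - 6) - (7·n**3 - 6).
Both groups share the factor (7·n**3 - 6).

(5·n - 1)·(7·n**3 - 6)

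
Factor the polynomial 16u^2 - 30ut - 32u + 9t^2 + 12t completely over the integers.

(2u - 3t - 4)(8u - 3t)

Group: 8u(2u - 3t - 4) - 3t(2u - 3t - 4); both groups contain (2u - 3t - 4).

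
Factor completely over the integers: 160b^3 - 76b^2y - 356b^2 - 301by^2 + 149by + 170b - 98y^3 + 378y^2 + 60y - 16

(4b - 7y - 2)(5b + 2y - 8)(8b + 7y - 1)

Group: 8b(20b^2 - 27by - 42b - 14y^2 + 52y + 16) + (7y - 1)(20b^2 - 27by - 42b - 14y^2 + 52y + 16); both groups contain (20b^2 - 27by - 42b - 14y^2 + 52y + 16), so (8b + 7y - 1) is a factor with cofactor 20b^2 - 27by - 42b - 14y^2 + 52y + 16.
The cofactor groups again: 20b^2 - 27by - 42b - 14y^2 + 52y + 16 = 4b(5b + 2y - 8) + (-7y - 2)(5b + 2y - 8); both groups contain (5b + 2y - 8), giving (4b - 7y - 2)(5b + 2y - 8).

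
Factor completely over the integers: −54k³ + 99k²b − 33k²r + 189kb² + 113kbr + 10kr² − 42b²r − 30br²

−(k − 3b)(6k + 7b + 5r)(9k − 2r)

Group: k(−54k² − 63kb − 33kr + 14br + 10r²) − 3b(−54k² − 63kb − 33kr + 14br + 10r²); both groups contain (−54k² − 63kb − 33kr + 14br + 10r²), so (k − 3b) is a factor with cofactor −54k² − 63kb − 33kr + 14br + 10r².
The cofactor groups again: −54k² − 63kb − 33kr + 14br + 10r² = −9k(6k + 7b + 5r) + 2r(6k + 7b + 5r); both groups contain (6k + 7b + 5r), giving −(9k − 2r)(6k + 7b + 5r).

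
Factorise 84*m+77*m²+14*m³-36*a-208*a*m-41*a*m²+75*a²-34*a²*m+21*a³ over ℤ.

Group: a*(21*a²-55*a*m-9*a+14*m²+21*m) + (m+4)*(21*a²-55*a*m-9*a+14*m²+21*m); both groups contain (21*a²-55*a*m-9*a+14*m²+21*m), so (a+m+4) is a factor with cofactor 21*a²-55*a*m-9*a+14*m²+21*m.
The cofactor groups again: 21*a²-55*a*m-9*a+14*m²+21*m = 3*a*(7*a-2*m-3) - 7*m*(7*a-2*m-3); both groups contain (7*a-2*m-3), giving (3*a-7*m)*(7*a-2*m-3).

(3*a-7*m)*(7*a-2*m-3)*(a+m+4)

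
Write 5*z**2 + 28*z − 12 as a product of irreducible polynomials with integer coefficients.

Need a pair with product 5·(−12) = −60 and sum 28: that's 30 and −2.
Split the middle term: 5*z**2 + 30*z − 2*z − 12 = 5*z*(z + 6) − 2*(z + 6).

(5*z − 2)*(z + 6)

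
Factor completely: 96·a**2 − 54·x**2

6·(4·a + 3·x)·(4·a − 3·x)

Pull out the common factor 6; 16·a**2 − 9·x**2 is a difference of squares.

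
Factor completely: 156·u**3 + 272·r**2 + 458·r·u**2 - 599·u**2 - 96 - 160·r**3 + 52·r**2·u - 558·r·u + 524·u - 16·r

Group: 2·r·(-80·r**2 - 134·r·u + 176·r - 39·u**2 + 140·u - 96) + (-4·u + 1)·(-80·r**2 - 134·r·u + 176·r - 39·u**2 + 140·u - 96); both groups contain (-80·r**2 - 134·r·u + 176·r - 39·u**2 + 140·u - 96), so (2·r - 4·u + 1) is a factor with cofactor -80·r**2 - 134·r·u + 176·r - 39·u**2 + 140·u - 96.
The cofactor groups again: -80·r**2 - 134·r·u + 176·r - 39·u**2 + 140·u - 96 = -8·r·(10·r + 13·u - 12) + (-3·u + 8)·(10·r + 13·u - 12); both groups contain (10·r + 13·u - 12), giving -(8·r + 3·u - 8)·(10·r + 13·u - 12).

-(10·r + 13·u - 12)·(2·r - 4·u + 1)·(8·r + 3·u - 8)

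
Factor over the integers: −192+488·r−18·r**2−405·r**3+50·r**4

By the rational root theorem, r = 4/5 is a root, giving the factor (5·r−4) and quotient 10·r**3−73·r**2−62·r+48.
Then r = 8 is a root, giving the factor (r−8) and quotient 10·r**2+7·r−6.
The remaining quadratic factors as (5·r+6)(2·r−1).

(2·r−1)·(5·r+6)·(5·r−4)·(r−8)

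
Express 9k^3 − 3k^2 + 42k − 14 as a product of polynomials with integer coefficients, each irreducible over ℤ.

(3k − 1)(3k^2 + 14)

Group as (9k^3 + 42k) + (−3k^2 − 14) = 3k(3k^2 + 14) − (3k^2 + 14).
Both groups share the factor (3k^2 + 14).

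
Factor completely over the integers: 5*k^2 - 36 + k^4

Substitute u = k^2 to get a quadratic in u, then factor.
k^2 + 9 is irreducible over ℤ (sum of squares).
k^2 - 4 is a difference of squares.

(k + 2)*(k - 2)*(k^2 + 9)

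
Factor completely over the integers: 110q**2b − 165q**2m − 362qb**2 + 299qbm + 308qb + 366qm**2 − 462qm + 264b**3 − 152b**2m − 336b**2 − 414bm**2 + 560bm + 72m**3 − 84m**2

(5q − 11b − 12m + 14)(11q − 12b + 2m)(2b − 3m)

Group: 11q(10qb − 15qm − 22b**2 + 9bm + 28b + 36m**2 − 42m) + (−12b + 2m)(10qb − 15qm − 22b**2 + 9bm + 28b + 36m**2 − 42m); both groups contain (10qb − 15qm − 22b**2 + 9bm + 28b + 36m**2 − 42m), so (11q − 12b + 2m) is a factor with cofactor 10qb − 15qm − 22b**2 + 9bm + 28b + 36m**2 − 42m.
The cofactor groups again: 10qb − 15qm − 22b**2 + 9bm + 28b + 36m**2 − 42m = 2b(5q − 11b − 12m + 14) − 3m(5q − 11b − 12m + 14); both groups contain (5q − 11b − 12m + 14), giving (2b − 3m)(5q − 11b − 12m + 14).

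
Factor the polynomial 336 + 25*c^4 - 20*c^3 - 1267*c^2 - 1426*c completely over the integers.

(5*c + 7)*(5*c - 1)*(c + 6)*(c - 8)

Testing divisors of the constant over divisors of the leading coefficient, c = 1/5 is a root, giving the factor (5*c - 1) and quotient 5*c^3 - 3*c^2 - 254*c - 336.
Continuing, c = -7/5 is a root, so (5*c + 7) divides it; the quotient is c^2 - 2*c - 48.
The remaining quadratic factors as (c - 8)(c + 6).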